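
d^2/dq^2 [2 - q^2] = -2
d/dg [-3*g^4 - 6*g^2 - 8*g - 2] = -12*g^3 - 12*g - 8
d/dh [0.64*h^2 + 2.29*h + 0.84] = 1.28*h + 2.29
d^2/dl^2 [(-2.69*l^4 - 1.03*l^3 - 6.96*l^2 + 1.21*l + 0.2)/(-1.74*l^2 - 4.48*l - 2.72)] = (16.288488*l^6 + 125.814528*l^5 + 400.323648*l^4 + 440.227704*l^3 + 112.852512*l^2 + 70.7280000000001*l + 126.33984)/(5.268024*l^6 + 40.690944*l^5 + 129.472704*l^4 + 217.133056*l^3 + 202.394112*l^2 + 99.434496*l + 20.123648)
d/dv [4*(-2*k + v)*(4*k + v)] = 8*k + 8*v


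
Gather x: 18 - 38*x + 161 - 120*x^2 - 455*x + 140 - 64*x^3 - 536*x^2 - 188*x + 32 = -64*x^3 - 656*x^2 - 681*x + 351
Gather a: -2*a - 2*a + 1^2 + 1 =2 - 4*a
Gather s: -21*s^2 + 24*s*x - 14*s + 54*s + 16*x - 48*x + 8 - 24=-21*s^2 + s*(24*x + 40) - 32*x - 16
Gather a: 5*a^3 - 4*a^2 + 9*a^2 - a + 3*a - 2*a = 5*a^3 + 5*a^2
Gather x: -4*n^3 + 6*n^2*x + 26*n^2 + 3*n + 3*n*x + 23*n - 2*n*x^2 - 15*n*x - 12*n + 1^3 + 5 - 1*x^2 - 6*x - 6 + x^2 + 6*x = -4*n^3 + 26*n^2 - 2*n*x^2 + 14*n + x*(6*n^2 - 12*n)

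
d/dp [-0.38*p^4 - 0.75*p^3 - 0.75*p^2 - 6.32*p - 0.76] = -1.52*p^3 - 2.25*p^2 - 1.5*p - 6.32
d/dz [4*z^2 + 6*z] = 8*z + 6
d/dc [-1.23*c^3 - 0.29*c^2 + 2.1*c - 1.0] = -3.69*c^2 - 0.58*c + 2.1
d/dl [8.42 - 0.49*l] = -0.490000000000000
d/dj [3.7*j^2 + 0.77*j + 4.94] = 7.4*j + 0.77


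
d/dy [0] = 0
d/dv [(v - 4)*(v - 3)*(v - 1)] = 3*v^2 - 16*v + 19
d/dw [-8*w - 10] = -8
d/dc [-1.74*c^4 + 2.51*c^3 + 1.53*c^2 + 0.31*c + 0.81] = -6.96*c^3 + 7.53*c^2 + 3.06*c + 0.31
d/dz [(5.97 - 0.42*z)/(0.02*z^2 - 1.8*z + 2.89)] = (0.0084*z^2 - 0.2388*z + 9.5322)/(0.0004*z^4 - 0.072*z^3 + 3.3556*z^2 - 10.404*z + 8.3521)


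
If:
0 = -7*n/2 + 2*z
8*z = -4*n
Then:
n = 0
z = 0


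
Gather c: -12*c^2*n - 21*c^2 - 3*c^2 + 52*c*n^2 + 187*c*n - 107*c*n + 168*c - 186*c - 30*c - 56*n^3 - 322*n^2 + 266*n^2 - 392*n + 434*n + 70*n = c^2*(-12*n - 24) + c*(52*n^2 + 80*n - 48) - 56*n^3 - 56*n^2 + 112*n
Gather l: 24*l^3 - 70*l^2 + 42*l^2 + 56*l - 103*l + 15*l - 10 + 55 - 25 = 24*l^3 - 28*l^2 - 32*l + 20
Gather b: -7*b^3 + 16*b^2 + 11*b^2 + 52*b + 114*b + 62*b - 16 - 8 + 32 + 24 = -7*b^3 + 27*b^2 + 228*b + 32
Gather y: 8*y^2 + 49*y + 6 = 8*y^2 + 49*y + 6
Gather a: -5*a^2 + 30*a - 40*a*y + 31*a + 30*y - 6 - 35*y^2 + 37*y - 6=-5*a^2 + a*(61 - 40*y) - 35*y^2 + 67*y - 12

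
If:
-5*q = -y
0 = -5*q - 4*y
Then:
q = 0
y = 0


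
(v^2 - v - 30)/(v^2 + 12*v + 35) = (v - 6)/(v + 7)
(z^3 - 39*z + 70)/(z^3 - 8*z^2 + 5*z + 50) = (z^2 + 5*z - 14)/(z^2 - 3*z - 10)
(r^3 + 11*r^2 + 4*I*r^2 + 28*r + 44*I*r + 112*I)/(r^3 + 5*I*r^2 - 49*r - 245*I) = (r^2 + 4*r*(1 + I) + 16*I)/(r^2 + r*(-7 + 5*I) - 35*I)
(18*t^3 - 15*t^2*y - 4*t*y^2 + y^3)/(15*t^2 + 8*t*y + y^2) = (6*t^2 - 7*t*y + y^2)/(5*t + y)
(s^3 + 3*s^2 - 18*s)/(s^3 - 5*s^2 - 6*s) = (-s^2 - 3*s + 18)/(-s^2 + 5*s + 6)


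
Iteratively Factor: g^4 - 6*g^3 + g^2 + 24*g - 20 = (g - 1)*(g^3 - 5*g^2 - 4*g + 20) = (g - 2)*(g - 1)*(g^2 - 3*g - 10) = (g - 2)*(g - 1)*(g + 2)*(g - 5)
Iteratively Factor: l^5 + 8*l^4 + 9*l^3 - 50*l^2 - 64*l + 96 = (l + 4)*(l^4 + 4*l^3 - 7*l^2 - 22*l + 24) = (l + 3)*(l + 4)*(l^3 + l^2 - 10*l + 8) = (l - 1)*(l + 3)*(l + 4)*(l^2 + 2*l - 8) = (l - 2)*(l - 1)*(l + 3)*(l + 4)*(l + 4)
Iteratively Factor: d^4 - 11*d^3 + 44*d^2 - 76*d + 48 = (d - 4)*(d^3 - 7*d^2 + 16*d - 12) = (d - 4)*(d - 2)*(d^2 - 5*d + 6) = (d - 4)*(d - 3)*(d - 2)*(d - 2)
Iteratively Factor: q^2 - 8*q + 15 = (q - 5)*(q - 3)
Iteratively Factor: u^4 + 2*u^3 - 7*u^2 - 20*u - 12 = (u + 2)*(u^3 - 7*u - 6) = (u - 3)*(u + 2)*(u^2 + 3*u + 2) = (u - 3)*(u + 2)^2*(u + 1)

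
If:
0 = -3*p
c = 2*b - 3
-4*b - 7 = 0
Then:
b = -7/4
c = -13/2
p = 0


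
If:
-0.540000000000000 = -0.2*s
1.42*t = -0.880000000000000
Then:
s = 2.70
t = -0.62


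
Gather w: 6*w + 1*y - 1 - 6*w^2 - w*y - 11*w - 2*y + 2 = -6*w^2 + w*(-y - 5) - y + 1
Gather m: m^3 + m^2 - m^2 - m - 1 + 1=m^3 - m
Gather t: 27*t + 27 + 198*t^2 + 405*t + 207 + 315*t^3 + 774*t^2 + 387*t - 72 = 315*t^3 + 972*t^2 + 819*t + 162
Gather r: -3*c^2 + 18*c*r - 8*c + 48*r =-3*c^2 - 8*c + r*(18*c + 48)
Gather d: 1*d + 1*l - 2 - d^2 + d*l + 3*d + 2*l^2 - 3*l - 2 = -d^2 + d*(l + 4) + 2*l^2 - 2*l - 4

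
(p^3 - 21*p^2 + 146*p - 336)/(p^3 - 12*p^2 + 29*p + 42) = (p - 8)/(p + 1)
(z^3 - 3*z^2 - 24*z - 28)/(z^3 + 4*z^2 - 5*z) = (z^3 - 3*z^2 - 24*z - 28)/(z*(z^2 + 4*z - 5))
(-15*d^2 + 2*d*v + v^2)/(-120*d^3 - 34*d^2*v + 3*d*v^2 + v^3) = (-3*d + v)/(-24*d^2 - 2*d*v + v^2)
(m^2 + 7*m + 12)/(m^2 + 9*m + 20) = (m + 3)/(m + 5)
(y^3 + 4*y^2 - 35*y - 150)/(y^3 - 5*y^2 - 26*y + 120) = (y + 5)/(y - 4)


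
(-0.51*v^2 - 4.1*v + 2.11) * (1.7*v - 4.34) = -0.867*v^3 - 4.7566*v^2 + 21.381*v - 9.1574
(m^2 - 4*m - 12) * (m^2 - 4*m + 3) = m^4 - 8*m^3 + 7*m^2 + 36*m - 36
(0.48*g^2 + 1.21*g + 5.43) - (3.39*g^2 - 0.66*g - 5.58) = -2.91*g^2 + 1.87*g + 11.01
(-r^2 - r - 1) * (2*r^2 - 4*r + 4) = -2*r^4 + 2*r^3 - 2*r^2 - 4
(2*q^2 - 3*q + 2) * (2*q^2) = 4*q^4 - 6*q^3 + 4*q^2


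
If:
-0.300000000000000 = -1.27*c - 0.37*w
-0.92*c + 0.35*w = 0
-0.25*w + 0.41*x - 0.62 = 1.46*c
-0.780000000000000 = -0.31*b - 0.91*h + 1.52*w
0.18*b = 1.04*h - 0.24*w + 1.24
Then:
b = 4.97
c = 0.13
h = -0.25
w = 0.35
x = 2.20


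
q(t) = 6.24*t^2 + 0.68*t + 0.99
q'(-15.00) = -186.52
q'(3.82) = 48.35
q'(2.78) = 35.37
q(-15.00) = 1394.79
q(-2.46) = 37.08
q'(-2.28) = -27.77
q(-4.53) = 125.96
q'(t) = 12.48*t + 0.68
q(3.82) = 94.64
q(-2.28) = 31.88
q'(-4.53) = -55.85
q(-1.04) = 7.03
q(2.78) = 51.11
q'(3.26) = 41.36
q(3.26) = 69.52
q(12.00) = 907.71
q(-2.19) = 29.43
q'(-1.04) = -12.30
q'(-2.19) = -26.65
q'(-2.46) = -30.02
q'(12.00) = 150.44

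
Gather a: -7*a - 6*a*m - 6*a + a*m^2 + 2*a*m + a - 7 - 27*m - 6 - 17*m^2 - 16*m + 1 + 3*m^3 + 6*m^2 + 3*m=a*(m^2 - 4*m - 12) + 3*m^3 - 11*m^2 - 40*m - 12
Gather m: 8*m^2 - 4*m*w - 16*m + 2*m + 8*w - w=8*m^2 + m*(-4*w - 14) + 7*w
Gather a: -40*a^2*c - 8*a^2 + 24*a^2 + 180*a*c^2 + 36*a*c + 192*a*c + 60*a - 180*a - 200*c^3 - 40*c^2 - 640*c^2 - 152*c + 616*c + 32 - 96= a^2*(16 - 40*c) + a*(180*c^2 + 228*c - 120) - 200*c^3 - 680*c^2 + 464*c - 64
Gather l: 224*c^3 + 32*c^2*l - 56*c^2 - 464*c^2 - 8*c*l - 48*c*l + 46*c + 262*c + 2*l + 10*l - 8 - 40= 224*c^3 - 520*c^2 + 308*c + l*(32*c^2 - 56*c + 12) - 48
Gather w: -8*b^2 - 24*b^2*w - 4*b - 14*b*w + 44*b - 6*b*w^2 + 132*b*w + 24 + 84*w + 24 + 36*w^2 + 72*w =-8*b^2 + 40*b + w^2*(36 - 6*b) + w*(-24*b^2 + 118*b + 156) + 48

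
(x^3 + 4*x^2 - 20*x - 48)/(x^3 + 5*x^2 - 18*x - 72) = (x + 2)/(x + 3)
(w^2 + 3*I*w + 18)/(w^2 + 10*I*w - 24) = (w - 3*I)/(w + 4*I)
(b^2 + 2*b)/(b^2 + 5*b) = (b + 2)/(b + 5)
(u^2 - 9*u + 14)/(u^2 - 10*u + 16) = (u - 7)/(u - 8)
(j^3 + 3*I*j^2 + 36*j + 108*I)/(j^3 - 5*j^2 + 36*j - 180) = (j + 3*I)/(j - 5)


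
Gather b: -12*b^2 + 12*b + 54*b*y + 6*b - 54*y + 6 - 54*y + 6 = -12*b^2 + b*(54*y + 18) - 108*y + 12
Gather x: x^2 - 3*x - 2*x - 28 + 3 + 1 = x^2 - 5*x - 24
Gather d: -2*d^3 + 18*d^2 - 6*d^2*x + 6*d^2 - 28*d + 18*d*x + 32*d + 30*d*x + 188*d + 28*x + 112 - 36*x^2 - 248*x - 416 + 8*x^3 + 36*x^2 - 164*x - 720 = -2*d^3 + d^2*(24 - 6*x) + d*(48*x + 192) + 8*x^3 - 384*x - 1024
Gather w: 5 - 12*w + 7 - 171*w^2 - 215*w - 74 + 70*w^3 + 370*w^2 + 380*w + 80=70*w^3 + 199*w^2 + 153*w + 18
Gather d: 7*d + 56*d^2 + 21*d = 56*d^2 + 28*d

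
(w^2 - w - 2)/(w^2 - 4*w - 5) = (w - 2)/(w - 5)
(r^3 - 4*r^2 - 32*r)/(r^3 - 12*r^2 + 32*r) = (r + 4)/(r - 4)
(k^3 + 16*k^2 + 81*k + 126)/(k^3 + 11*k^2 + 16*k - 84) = (k + 3)/(k - 2)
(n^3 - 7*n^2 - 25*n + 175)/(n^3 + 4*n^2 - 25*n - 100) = (n - 7)/(n + 4)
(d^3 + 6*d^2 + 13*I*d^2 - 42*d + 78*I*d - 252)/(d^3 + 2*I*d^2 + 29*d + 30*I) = (d^2 + d*(6 + 7*I) + 42*I)/(d^2 - 4*I*d + 5)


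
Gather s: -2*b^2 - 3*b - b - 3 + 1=-2*b^2 - 4*b - 2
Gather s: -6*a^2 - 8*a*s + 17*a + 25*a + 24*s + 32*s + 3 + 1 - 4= -6*a^2 + 42*a + s*(56 - 8*a)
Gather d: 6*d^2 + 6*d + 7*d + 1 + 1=6*d^2 + 13*d + 2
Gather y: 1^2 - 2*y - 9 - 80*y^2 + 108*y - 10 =-80*y^2 + 106*y - 18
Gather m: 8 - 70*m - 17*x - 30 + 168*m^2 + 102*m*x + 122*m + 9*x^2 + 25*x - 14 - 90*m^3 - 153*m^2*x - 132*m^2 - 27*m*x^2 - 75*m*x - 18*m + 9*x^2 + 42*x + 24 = -90*m^3 + m^2*(36 - 153*x) + m*(-27*x^2 + 27*x + 34) + 18*x^2 + 50*x - 12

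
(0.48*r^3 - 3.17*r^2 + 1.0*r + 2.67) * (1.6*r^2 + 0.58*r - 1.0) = 0.768*r^5 - 4.7936*r^4 - 0.7186*r^3 + 8.022*r^2 + 0.5486*r - 2.67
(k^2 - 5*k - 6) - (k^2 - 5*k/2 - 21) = 15 - 5*k/2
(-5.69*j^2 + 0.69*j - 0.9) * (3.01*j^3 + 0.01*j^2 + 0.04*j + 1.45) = -17.1269*j^5 + 2.02*j^4 - 2.9297*j^3 - 8.2319*j^2 + 0.9645*j - 1.305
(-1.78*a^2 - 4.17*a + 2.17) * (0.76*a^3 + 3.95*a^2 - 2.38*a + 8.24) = -1.3528*a^5 - 10.2002*a^4 - 10.5859*a^3 + 3.8289*a^2 - 39.5254*a + 17.8808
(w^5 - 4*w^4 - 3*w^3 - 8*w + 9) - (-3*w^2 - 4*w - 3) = w^5 - 4*w^4 - 3*w^3 + 3*w^2 - 4*w + 12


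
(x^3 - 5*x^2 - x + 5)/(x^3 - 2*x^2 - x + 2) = (x - 5)/(x - 2)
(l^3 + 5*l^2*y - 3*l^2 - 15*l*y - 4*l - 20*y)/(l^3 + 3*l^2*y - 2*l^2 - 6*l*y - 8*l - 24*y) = (l^2 + 5*l*y + l + 5*y)/(l^2 + 3*l*y + 2*l + 6*y)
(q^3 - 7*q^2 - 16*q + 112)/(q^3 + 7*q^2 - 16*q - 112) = (q - 7)/(q + 7)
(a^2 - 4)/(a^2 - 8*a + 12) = (a + 2)/(a - 6)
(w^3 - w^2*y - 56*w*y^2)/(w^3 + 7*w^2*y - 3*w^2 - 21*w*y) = (w - 8*y)/(w - 3)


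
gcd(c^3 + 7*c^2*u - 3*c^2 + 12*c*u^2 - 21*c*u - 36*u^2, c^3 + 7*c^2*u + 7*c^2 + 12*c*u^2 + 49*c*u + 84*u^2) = c^2 + 7*c*u + 12*u^2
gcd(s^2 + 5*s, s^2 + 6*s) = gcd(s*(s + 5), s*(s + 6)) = s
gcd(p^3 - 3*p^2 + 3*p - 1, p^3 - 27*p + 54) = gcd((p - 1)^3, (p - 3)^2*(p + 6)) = 1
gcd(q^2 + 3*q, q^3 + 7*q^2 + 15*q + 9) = q + 3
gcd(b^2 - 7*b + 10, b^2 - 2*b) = b - 2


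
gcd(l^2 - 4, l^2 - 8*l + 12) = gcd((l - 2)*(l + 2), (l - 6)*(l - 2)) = l - 2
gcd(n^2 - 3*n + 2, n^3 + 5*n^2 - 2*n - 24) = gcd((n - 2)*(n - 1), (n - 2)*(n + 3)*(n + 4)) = n - 2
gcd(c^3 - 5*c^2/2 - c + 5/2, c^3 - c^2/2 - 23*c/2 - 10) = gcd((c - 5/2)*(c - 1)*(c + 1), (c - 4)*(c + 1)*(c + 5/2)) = c + 1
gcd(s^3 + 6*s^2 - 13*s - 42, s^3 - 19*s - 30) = s + 2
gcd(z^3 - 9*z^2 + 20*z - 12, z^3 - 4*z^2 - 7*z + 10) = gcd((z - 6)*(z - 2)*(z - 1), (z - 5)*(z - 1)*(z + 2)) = z - 1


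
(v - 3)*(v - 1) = v^2 - 4*v + 3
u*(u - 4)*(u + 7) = u^3 + 3*u^2 - 28*u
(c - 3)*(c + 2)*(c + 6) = c^3 + 5*c^2 - 12*c - 36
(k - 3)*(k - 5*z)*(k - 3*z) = k^3 - 8*k^2*z - 3*k^2 + 15*k*z^2 + 24*k*z - 45*z^2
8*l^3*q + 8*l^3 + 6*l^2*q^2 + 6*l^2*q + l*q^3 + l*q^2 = (2*l + q)*(4*l + q)*(l*q + l)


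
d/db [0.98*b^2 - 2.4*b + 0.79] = 1.96*b - 2.4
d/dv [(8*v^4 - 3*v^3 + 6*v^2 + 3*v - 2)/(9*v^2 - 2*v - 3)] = (144*v^5 - 75*v^4 - 84*v^3 - 12*v^2 - 13)/(81*v^4 - 36*v^3 - 50*v^2 + 12*v + 9)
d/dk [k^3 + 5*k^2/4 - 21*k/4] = 3*k^2 + 5*k/2 - 21/4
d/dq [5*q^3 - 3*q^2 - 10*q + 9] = 15*q^2 - 6*q - 10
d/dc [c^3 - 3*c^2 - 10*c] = 3*c^2 - 6*c - 10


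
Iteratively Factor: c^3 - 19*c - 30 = (c + 3)*(c^2 - 3*c - 10) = (c + 2)*(c + 3)*(c - 5)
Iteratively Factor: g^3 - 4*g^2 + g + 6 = (g - 2)*(g^2 - 2*g - 3) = (g - 3)*(g - 2)*(g + 1)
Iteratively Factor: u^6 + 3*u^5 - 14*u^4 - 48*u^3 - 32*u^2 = (u + 4)*(u^5 - u^4 - 10*u^3 - 8*u^2) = (u - 4)*(u + 4)*(u^4 + 3*u^3 + 2*u^2) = (u - 4)*(u + 2)*(u + 4)*(u^3 + u^2) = u*(u - 4)*(u + 2)*(u + 4)*(u^2 + u) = u*(u - 4)*(u + 1)*(u + 2)*(u + 4)*(u)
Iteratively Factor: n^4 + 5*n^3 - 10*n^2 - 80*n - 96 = (n + 4)*(n^3 + n^2 - 14*n - 24) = (n + 2)*(n + 4)*(n^2 - n - 12) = (n - 4)*(n + 2)*(n + 4)*(n + 3)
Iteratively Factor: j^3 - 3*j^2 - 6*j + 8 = (j + 2)*(j^2 - 5*j + 4) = (j - 1)*(j + 2)*(j - 4)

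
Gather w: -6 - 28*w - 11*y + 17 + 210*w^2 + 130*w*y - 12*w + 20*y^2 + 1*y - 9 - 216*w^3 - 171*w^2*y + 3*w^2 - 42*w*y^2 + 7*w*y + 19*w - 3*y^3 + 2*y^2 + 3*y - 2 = -216*w^3 + w^2*(213 - 171*y) + w*(-42*y^2 + 137*y - 21) - 3*y^3 + 22*y^2 - 7*y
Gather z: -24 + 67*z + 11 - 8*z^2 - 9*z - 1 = -8*z^2 + 58*z - 14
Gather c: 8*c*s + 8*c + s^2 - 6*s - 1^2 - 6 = c*(8*s + 8) + s^2 - 6*s - 7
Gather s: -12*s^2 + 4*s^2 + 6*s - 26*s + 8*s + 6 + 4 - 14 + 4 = -8*s^2 - 12*s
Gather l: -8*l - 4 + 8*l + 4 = 0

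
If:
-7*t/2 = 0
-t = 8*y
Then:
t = 0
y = 0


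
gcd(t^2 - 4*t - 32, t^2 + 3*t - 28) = 1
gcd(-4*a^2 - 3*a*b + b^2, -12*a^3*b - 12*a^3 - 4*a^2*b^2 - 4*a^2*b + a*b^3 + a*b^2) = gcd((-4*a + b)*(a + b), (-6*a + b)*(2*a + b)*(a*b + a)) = 1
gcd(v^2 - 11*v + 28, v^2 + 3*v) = 1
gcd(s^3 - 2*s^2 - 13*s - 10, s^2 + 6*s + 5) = s + 1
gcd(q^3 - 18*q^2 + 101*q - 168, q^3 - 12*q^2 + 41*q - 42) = q^2 - 10*q + 21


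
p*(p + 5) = p^2 + 5*p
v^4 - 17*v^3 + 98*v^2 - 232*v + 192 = (v - 8)*(v - 4)*(v - 3)*(v - 2)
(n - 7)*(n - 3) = n^2 - 10*n + 21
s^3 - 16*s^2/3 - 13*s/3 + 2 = (s - 6)*(s - 1/3)*(s + 1)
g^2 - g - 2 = (g - 2)*(g + 1)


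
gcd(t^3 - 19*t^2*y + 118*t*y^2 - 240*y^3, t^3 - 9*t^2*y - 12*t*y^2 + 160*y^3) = t^2 - 13*t*y + 40*y^2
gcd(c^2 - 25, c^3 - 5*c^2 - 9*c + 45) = c - 5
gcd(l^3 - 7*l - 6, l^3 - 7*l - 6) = l^3 - 7*l - 6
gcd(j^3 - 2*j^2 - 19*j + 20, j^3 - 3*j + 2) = j - 1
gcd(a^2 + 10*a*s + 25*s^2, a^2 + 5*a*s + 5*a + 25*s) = a + 5*s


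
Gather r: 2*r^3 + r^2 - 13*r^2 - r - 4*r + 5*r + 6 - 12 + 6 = 2*r^3 - 12*r^2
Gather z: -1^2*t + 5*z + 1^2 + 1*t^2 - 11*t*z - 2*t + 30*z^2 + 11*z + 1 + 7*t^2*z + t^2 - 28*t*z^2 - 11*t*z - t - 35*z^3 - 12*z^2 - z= 2*t^2 - 4*t - 35*z^3 + z^2*(18 - 28*t) + z*(7*t^2 - 22*t + 15) + 2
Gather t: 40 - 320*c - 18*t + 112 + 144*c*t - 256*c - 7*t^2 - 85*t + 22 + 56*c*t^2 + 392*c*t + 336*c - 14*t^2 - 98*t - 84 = -240*c + t^2*(56*c - 21) + t*(536*c - 201) + 90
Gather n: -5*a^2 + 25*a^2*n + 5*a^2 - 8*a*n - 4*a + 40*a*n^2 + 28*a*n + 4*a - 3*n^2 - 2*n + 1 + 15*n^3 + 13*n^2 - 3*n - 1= 15*n^3 + n^2*(40*a + 10) + n*(25*a^2 + 20*a - 5)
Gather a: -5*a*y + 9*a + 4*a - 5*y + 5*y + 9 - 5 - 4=a*(13 - 5*y)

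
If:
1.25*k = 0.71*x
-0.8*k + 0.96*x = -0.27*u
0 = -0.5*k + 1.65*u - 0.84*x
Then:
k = 0.00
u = 0.00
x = 0.00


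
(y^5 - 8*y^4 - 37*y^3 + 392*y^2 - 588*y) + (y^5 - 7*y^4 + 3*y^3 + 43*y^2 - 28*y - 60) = 2*y^5 - 15*y^4 - 34*y^3 + 435*y^2 - 616*y - 60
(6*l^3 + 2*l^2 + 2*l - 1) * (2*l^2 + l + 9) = 12*l^5 + 10*l^4 + 60*l^3 + 18*l^2 + 17*l - 9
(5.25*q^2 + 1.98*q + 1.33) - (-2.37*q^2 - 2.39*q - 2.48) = 7.62*q^2 + 4.37*q + 3.81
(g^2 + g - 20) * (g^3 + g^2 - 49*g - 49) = g^5 + 2*g^4 - 68*g^3 - 118*g^2 + 931*g + 980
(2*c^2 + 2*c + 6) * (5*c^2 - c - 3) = 10*c^4 + 8*c^3 + 22*c^2 - 12*c - 18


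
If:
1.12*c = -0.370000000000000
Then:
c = -0.33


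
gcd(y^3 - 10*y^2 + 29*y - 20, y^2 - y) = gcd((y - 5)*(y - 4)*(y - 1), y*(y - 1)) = y - 1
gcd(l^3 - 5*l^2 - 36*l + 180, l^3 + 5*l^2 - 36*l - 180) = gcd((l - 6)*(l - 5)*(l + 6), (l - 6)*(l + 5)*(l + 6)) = l^2 - 36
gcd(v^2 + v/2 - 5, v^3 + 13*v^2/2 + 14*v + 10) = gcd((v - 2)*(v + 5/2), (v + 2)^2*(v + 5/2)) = v + 5/2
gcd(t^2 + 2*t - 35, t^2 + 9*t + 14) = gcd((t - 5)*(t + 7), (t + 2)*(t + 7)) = t + 7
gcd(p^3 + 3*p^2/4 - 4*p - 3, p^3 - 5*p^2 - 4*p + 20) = p^2 - 4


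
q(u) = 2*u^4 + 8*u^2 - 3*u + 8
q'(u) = 8*u^3 + 16*u - 3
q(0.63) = 9.60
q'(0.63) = 9.08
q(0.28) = 7.80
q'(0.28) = 1.66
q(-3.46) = 400.79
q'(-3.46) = -389.73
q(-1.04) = 22.11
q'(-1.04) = -28.64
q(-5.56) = 2183.29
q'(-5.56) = -1467.00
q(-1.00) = 21.00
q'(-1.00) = -27.00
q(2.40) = 113.24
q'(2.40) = 145.99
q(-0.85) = 17.37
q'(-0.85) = -21.51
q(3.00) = 233.00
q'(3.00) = 261.00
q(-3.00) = 251.00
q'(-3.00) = -267.00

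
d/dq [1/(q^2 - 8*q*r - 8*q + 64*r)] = 2*(-q + 4*r + 4)/(q^2 - 8*q*r - 8*q + 64*r)^2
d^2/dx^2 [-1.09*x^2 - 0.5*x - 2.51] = -2.18000000000000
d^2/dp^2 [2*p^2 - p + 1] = 4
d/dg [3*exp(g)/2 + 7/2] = 3*exp(g)/2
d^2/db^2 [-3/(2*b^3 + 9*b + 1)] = 18*(2*b*(2*b^3 + 9*b + 1) - 3*(2*b^2 + 3)^2)/(2*b^3 + 9*b + 1)^3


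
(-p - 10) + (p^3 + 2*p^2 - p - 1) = p^3 + 2*p^2 - 2*p - 11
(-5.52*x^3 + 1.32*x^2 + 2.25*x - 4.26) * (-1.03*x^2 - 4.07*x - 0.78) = 5.6856*x^5 + 21.1068*x^4 - 3.3843*x^3 - 5.7993*x^2 + 15.5832*x + 3.3228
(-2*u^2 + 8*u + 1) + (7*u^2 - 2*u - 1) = 5*u^2 + 6*u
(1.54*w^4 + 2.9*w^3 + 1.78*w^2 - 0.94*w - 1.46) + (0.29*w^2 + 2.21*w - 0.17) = 1.54*w^4 + 2.9*w^3 + 2.07*w^2 + 1.27*w - 1.63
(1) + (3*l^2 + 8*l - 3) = 3*l^2 + 8*l - 2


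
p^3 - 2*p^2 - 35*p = p*(p - 7)*(p + 5)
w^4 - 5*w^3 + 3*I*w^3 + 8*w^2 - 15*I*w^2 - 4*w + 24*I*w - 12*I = (w - 2)^2*(w - 1)*(w + 3*I)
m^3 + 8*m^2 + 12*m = m*(m + 2)*(m + 6)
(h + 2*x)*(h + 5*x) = h^2 + 7*h*x + 10*x^2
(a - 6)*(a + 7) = a^2 + a - 42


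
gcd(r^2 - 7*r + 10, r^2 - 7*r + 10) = r^2 - 7*r + 10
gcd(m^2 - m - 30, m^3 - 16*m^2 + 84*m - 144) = m - 6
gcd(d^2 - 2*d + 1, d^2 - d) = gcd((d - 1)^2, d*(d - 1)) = d - 1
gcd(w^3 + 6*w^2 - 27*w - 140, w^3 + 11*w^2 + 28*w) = w^2 + 11*w + 28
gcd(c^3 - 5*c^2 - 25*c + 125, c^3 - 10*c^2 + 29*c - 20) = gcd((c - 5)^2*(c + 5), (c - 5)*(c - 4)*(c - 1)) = c - 5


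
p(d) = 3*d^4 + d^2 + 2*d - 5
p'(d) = 12*d^3 + 2*d + 2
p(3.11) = 291.54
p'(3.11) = 369.18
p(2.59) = 141.88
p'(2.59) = 215.67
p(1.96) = 47.04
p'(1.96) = 96.27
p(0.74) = -2.07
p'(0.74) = 8.34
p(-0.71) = -5.15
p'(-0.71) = -3.71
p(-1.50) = 9.44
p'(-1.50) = -41.50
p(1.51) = 15.90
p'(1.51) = 46.34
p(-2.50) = 113.44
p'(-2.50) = -190.50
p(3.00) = 253.00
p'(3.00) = 332.00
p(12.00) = 62371.00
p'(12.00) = 20762.00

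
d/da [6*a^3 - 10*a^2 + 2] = 2*a*(9*a - 10)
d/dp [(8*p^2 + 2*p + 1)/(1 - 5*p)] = (-40*p^2 + 16*p + 7)/(25*p^2 - 10*p + 1)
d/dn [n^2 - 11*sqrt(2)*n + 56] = 2*n - 11*sqrt(2)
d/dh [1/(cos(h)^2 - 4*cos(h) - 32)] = 2*(cos(h) - 2)*sin(h)/(sin(h)^2 + 4*cos(h) + 31)^2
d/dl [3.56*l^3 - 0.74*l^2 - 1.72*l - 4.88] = 10.68*l^2 - 1.48*l - 1.72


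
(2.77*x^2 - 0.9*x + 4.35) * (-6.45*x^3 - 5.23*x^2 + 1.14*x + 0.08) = -17.8665*x^5 - 8.6821*x^4 - 20.1927*x^3 - 23.5549*x^2 + 4.887*x + 0.348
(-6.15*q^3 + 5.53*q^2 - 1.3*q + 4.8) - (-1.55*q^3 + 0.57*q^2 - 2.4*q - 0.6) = -4.6*q^3 + 4.96*q^2 + 1.1*q + 5.4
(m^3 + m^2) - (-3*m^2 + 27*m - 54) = m^3 + 4*m^2 - 27*m + 54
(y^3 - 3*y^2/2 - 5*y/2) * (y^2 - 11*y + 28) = y^5 - 25*y^4/2 + 42*y^3 - 29*y^2/2 - 70*y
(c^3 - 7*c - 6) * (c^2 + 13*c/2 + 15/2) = c^5 + 13*c^4/2 + c^3/2 - 103*c^2/2 - 183*c/2 - 45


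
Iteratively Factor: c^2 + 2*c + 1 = (c + 1)*(c + 1)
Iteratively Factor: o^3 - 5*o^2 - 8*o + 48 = (o - 4)*(o^2 - o - 12) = (o - 4)^2*(o + 3)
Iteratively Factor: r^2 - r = (r - 1)*(r)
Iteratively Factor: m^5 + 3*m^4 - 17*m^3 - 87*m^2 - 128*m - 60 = (m - 5)*(m^4 + 8*m^3 + 23*m^2 + 28*m + 12) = (m - 5)*(m + 3)*(m^3 + 5*m^2 + 8*m + 4) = (m - 5)*(m + 2)*(m + 3)*(m^2 + 3*m + 2) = (m - 5)*(m + 2)^2*(m + 3)*(m + 1)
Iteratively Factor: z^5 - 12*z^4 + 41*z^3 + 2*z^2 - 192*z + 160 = (z - 5)*(z^4 - 7*z^3 + 6*z^2 + 32*z - 32) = (z - 5)*(z - 4)*(z^3 - 3*z^2 - 6*z + 8) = (z - 5)*(z - 4)^2*(z^2 + z - 2) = (z - 5)*(z - 4)^2*(z + 2)*(z - 1)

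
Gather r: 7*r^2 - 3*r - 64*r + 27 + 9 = 7*r^2 - 67*r + 36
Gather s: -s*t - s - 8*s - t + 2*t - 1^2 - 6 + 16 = s*(-t - 9) + t + 9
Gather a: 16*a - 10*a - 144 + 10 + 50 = 6*a - 84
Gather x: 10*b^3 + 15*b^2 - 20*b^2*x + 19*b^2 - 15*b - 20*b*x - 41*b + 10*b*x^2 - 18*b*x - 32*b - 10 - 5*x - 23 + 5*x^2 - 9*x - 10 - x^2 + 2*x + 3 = 10*b^3 + 34*b^2 - 88*b + x^2*(10*b + 4) + x*(-20*b^2 - 38*b - 12) - 40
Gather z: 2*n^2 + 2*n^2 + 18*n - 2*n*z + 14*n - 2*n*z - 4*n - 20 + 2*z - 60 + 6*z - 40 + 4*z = 4*n^2 + 28*n + z*(12 - 4*n) - 120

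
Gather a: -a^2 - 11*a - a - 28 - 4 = -a^2 - 12*a - 32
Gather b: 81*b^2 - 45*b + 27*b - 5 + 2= 81*b^2 - 18*b - 3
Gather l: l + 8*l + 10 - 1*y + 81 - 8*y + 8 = 9*l - 9*y + 99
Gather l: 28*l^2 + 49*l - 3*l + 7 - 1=28*l^2 + 46*l + 6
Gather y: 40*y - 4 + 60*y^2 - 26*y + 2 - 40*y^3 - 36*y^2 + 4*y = -40*y^3 + 24*y^2 + 18*y - 2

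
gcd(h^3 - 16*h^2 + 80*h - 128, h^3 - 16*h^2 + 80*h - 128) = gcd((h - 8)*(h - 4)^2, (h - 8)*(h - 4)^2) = h^3 - 16*h^2 + 80*h - 128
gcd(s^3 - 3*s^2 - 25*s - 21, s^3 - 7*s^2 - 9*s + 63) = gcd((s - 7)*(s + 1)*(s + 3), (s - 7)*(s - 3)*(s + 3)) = s^2 - 4*s - 21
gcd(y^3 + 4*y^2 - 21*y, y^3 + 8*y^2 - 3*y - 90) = y - 3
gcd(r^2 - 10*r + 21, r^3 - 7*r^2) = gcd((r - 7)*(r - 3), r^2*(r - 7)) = r - 7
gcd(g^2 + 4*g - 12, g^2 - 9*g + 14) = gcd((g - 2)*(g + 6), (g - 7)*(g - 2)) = g - 2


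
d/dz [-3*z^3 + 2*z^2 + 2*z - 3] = -9*z^2 + 4*z + 2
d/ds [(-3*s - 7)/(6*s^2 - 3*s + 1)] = 6*(3*s^2 + 14*s - 4)/(36*s^4 - 36*s^3 + 21*s^2 - 6*s + 1)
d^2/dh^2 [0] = 0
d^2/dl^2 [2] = 0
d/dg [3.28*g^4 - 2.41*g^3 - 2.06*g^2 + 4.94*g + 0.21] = 13.12*g^3 - 7.23*g^2 - 4.12*g + 4.94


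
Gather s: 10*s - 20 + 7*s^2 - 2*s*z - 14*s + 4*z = 7*s^2 + s*(-2*z - 4) + 4*z - 20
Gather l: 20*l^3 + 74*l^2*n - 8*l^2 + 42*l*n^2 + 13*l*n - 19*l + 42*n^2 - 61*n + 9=20*l^3 + l^2*(74*n - 8) + l*(42*n^2 + 13*n - 19) + 42*n^2 - 61*n + 9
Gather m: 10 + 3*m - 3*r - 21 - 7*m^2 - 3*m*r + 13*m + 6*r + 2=-7*m^2 + m*(16 - 3*r) + 3*r - 9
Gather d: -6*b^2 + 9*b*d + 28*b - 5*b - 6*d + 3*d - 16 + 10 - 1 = -6*b^2 + 23*b + d*(9*b - 3) - 7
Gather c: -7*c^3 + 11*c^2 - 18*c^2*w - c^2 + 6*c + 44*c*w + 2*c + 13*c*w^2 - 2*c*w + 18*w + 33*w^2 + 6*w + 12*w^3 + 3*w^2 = -7*c^3 + c^2*(10 - 18*w) + c*(13*w^2 + 42*w + 8) + 12*w^3 + 36*w^2 + 24*w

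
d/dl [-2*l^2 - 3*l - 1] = -4*l - 3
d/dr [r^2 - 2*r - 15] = 2*r - 2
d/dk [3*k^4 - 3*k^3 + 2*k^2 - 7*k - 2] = 12*k^3 - 9*k^2 + 4*k - 7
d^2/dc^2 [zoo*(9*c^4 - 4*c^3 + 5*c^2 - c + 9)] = zoo*(c^2 + c + 1)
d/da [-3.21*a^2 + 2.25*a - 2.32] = 2.25 - 6.42*a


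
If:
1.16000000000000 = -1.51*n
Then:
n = -0.77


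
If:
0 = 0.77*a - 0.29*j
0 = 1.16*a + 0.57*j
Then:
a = 0.00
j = 0.00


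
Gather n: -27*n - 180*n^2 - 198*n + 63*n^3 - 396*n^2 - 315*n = 63*n^3 - 576*n^2 - 540*n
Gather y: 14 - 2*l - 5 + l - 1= 8 - l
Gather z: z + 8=z + 8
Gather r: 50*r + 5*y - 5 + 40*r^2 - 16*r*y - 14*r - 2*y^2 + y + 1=40*r^2 + r*(36 - 16*y) - 2*y^2 + 6*y - 4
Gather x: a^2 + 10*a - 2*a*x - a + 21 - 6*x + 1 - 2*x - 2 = a^2 + 9*a + x*(-2*a - 8) + 20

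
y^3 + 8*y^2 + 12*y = y*(y + 2)*(y + 6)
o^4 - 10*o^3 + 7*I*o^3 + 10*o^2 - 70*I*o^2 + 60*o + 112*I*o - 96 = (o - 8)*(o - 2)*(o + I)*(o + 6*I)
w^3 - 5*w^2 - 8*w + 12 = (w - 6)*(w - 1)*(w + 2)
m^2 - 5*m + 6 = (m - 3)*(m - 2)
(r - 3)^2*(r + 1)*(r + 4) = r^4 - r^3 - 17*r^2 + 21*r + 36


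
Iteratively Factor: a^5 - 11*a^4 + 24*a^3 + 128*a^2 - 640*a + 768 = (a - 3)*(a^4 - 8*a^3 + 128*a - 256) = (a - 4)*(a - 3)*(a^3 - 4*a^2 - 16*a + 64) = (a - 4)^2*(a - 3)*(a^2 - 16) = (a - 4)^3*(a - 3)*(a + 4)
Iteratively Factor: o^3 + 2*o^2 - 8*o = (o - 2)*(o^2 + 4*o) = (o - 2)*(o + 4)*(o)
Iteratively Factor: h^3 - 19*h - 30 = (h + 2)*(h^2 - 2*h - 15) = (h + 2)*(h + 3)*(h - 5)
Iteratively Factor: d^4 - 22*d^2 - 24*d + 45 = (d + 3)*(d^3 - 3*d^2 - 13*d + 15) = (d - 1)*(d + 3)*(d^2 - 2*d - 15) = (d - 5)*(d - 1)*(d + 3)*(d + 3)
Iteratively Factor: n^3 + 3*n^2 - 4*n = (n)*(n^2 + 3*n - 4) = n*(n + 4)*(n - 1)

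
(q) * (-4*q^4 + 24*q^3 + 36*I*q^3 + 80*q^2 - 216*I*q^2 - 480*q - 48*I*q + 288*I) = -4*q^5 + 24*q^4 + 36*I*q^4 + 80*q^3 - 216*I*q^3 - 480*q^2 - 48*I*q^2 + 288*I*q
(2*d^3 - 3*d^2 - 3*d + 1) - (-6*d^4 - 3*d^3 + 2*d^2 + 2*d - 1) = 6*d^4 + 5*d^3 - 5*d^2 - 5*d + 2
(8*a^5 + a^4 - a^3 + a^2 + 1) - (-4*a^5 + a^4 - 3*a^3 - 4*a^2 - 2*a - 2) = 12*a^5 + 2*a^3 + 5*a^2 + 2*a + 3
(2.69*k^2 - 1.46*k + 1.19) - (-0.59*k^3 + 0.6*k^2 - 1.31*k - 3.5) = 0.59*k^3 + 2.09*k^2 - 0.15*k + 4.69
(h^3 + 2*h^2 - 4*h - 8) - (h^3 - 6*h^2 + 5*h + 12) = 8*h^2 - 9*h - 20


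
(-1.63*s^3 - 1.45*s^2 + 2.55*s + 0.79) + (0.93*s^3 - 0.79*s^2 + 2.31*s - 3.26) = -0.7*s^3 - 2.24*s^2 + 4.86*s - 2.47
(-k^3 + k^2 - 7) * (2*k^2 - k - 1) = -2*k^5 + 3*k^4 - 15*k^2 + 7*k + 7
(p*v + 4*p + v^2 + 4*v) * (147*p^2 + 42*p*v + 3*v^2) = 147*p^3*v + 588*p^3 + 189*p^2*v^2 + 756*p^2*v + 45*p*v^3 + 180*p*v^2 + 3*v^4 + 12*v^3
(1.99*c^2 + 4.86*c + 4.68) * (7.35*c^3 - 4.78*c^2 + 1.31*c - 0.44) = 14.6265*c^5 + 26.2088*c^4 + 13.7741*c^3 - 16.8794*c^2 + 3.9924*c - 2.0592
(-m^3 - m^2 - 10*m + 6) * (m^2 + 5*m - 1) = -m^5 - 6*m^4 - 14*m^3 - 43*m^2 + 40*m - 6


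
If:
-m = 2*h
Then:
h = -m/2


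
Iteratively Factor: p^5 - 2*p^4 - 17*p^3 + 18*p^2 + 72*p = (p + 2)*(p^4 - 4*p^3 - 9*p^2 + 36*p) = p*(p + 2)*(p^3 - 4*p^2 - 9*p + 36) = p*(p - 4)*(p + 2)*(p^2 - 9) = p*(p - 4)*(p - 3)*(p + 2)*(p + 3)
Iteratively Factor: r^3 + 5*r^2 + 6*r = (r + 3)*(r^2 + 2*r) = (r + 2)*(r + 3)*(r)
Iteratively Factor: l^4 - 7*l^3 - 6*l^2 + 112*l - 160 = (l + 4)*(l^3 - 11*l^2 + 38*l - 40) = (l - 4)*(l + 4)*(l^2 - 7*l + 10) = (l - 4)*(l - 2)*(l + 4)*(l - 5)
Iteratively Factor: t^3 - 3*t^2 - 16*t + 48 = (t - 3)*(t^2 - 16) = (t - 4)*(t - 3)*(t + 4)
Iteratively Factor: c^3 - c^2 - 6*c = (c + 2)*(c^2 - 3*c) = c*(c + 2)*(c - 3)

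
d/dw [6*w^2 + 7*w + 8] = 12*w + 7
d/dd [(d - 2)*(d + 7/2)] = 2*d + 3/2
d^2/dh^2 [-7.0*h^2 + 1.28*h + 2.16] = -14.0000000000000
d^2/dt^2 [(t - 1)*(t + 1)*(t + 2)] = 6*t + 4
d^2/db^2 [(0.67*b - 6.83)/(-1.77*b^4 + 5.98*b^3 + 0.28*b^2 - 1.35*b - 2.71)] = (-25.188516*b^7 + 541.421052*b^6 - 2310.549036*b^5 + 2872.868022*b^4 + 301.612476*b^3 - 851.050872*b^2 + 645.572868*b + 40.162948)/(5.545233*b^12 - 56.204226*b^11 + 187.256088*b^10 - 183.376819*b^9 - 89.887215*b^8 - 32.696832*b^7 + 305.891759*b^6 + 33.700884*b^5 - 93.163317*b^4 - 135.439059*b^3 + 8.647881*b^2 + 29.743605*b + 19.902511)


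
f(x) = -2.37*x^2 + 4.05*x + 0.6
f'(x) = 4.05 - 4.74*x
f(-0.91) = -5.05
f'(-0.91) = 8.36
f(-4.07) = -55.14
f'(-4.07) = 23.34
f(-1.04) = -6.18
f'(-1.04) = 8.98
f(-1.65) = -12.53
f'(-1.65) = 11.87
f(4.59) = -30.74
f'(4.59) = -17.71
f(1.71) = 0.60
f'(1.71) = -4.06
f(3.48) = -14.01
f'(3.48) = -12.45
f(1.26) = 1.94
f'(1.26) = -1.92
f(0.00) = 0.60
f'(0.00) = 4.05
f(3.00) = -8.58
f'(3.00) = -10.17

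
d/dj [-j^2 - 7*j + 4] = -2*j - 7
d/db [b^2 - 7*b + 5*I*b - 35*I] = 2*b - 7 + 5*I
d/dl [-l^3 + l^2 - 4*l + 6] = -3*l^2 + 2*l - 4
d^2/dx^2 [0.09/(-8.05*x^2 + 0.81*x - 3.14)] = (11.66445*x^2 - 1.17369*x - 0.09*(16.1*x - 0.81)*(32.2*x - 1.62) + 4.54986)/(8.05*x^2 - 0.81*x + 3.14)^3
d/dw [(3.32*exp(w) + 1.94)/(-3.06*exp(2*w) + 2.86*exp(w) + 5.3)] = (10.1592*exp(2*w) + 11.8728*exp(w) + 12.0476)*exp(w)/(9.3636*exp(4*w) - 17.5032*exp(3*w) - 24.2564*exp(2*w) + 30.316*exp(w) + 28.09)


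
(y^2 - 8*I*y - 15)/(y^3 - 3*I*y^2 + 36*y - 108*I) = (y - 5*I)/(y^2 + 36)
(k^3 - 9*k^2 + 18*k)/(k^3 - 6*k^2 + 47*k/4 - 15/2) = 4*k*(k^2 - 9*k + 18)/(4*k^3 - 24*k^2 + 47*k - 30)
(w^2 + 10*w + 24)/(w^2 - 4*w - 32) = (w + 6)/(w - 8)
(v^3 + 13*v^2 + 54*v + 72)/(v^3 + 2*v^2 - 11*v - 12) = (v^2 + 9*v + 18)/(v^2 - 2*v - 3)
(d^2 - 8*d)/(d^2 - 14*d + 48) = d/(d - 6)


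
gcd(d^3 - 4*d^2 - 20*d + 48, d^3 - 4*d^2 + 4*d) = d - 2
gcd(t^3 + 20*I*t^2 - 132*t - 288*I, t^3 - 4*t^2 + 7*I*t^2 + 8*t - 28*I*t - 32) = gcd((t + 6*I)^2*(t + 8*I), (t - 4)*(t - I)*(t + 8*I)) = t + 8*I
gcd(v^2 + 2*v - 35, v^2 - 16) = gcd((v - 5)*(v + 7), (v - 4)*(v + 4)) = 1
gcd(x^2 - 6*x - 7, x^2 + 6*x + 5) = x + 1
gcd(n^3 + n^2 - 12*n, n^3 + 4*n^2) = n^2 + 4*n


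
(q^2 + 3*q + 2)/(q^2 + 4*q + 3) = (q + 2)/(q + 3)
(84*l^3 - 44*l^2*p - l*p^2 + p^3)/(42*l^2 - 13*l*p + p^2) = (-14*l^2 + 5*l*p + p^2)/(-7*l + p)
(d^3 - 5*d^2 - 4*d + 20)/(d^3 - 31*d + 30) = (d^2 - 4)/(d^2 + 5*d - 6)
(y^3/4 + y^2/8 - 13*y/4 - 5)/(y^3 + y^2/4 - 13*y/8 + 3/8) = (2*y^3 + y^2 - 26*y - 40)/(8*y^3 + 2*y^2 - 13*y + 3)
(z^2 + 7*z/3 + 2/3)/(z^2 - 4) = (z + 1/3)/(z - 2)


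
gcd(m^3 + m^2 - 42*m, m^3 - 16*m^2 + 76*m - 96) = m - 6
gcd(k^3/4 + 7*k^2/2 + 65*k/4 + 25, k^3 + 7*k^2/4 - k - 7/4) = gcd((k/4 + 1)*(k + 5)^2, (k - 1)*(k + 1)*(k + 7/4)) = 1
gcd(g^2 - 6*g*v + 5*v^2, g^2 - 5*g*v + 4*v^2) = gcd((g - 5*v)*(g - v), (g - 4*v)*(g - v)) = -g + v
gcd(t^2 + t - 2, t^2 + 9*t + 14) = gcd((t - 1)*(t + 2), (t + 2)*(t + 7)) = t + 2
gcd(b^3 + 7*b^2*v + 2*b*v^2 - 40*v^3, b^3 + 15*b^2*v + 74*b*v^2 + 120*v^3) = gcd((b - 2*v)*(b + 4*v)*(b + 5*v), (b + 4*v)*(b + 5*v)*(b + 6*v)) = b^2 + 9*b*v + 20*v^2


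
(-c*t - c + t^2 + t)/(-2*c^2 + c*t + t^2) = (t + 1)/(2*c + t)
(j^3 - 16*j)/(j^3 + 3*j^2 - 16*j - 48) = j/(j + 3)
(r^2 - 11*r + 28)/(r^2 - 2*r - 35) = (r - 4)/(r + 5)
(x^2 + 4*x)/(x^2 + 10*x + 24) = x/(x + 6)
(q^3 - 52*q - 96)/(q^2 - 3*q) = (q^3 - 52*q - 96)/(q*(q - 3))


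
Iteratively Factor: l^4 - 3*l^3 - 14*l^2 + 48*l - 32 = (l - 1)*(l^3 - 2*l^2 - 16*l + 32) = (l - 2)*(l - 1)*(l^2 - 16) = (l - 2)*(l - 1)*(l + 4)*(l - 4)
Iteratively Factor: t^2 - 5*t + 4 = (t - 4)*(t - 1)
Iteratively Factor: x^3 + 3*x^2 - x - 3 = (x - 1)*(x^2 + 4*x + 3) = (x - 1)*(x + 1)*(x + 3)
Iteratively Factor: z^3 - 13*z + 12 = (z - 3)*(z^2 + 3*z - 4) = (z - 3)*(z + 4)*(z - 1)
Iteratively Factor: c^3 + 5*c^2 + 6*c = (c + 3)*(c^2 + 2*c) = c*(c + 3)*(c + 2)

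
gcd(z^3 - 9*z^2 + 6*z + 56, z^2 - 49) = z - 7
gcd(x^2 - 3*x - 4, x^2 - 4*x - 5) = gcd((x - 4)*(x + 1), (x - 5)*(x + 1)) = x + 1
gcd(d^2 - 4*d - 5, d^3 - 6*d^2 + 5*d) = d - 5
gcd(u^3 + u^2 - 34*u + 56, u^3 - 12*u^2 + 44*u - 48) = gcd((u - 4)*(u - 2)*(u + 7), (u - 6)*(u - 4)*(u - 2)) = u^2 - 6*u + 8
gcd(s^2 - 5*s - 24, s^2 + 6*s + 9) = s + 3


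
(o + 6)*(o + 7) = o^2 + 13*o + 42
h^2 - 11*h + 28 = (h - 7)*(h - 4)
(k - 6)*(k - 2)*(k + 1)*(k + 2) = k^4 - 5*k^3 - 10*k^2 + 20*k + 24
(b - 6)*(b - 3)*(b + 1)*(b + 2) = b^4 - 6*b^3 - 7*b^2 + 36*b + 36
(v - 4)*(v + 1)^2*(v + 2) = v^4 - 11*v^2 - 18*v - 8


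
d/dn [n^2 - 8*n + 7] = 2*n - 8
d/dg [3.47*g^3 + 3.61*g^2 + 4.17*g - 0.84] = 10.41*g^2 + 7.22*g + 4.17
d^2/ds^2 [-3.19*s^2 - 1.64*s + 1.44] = -6.38000000000000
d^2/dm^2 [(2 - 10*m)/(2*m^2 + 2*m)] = 2*(-5*m^3 + 3*m^2 + 3*m + 1)/(m^3*(m^3 + 3*m^2 + 3*m + 1))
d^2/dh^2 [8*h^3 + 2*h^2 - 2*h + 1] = 48*h + 4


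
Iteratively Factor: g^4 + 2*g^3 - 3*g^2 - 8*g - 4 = (g + 1)*(g^3 + g^2 - 4*g - 4) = (g - 2)*(g + 1)*(g^2 + 3*g + 2) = (g - 2)*(g + 1)^2*(g + 2)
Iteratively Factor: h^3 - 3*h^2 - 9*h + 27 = (h - 3)*(h^2 - 9) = (h - 3)*(h + 3)*(h - 3)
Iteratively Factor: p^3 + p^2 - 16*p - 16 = (p - 4)*(p^2 + 5*p + 4) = (p - 4)*(p + 1)*(p + 4)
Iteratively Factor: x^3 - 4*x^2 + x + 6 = (x - 3)*(x^2 - x - 2) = (x - 3)*(x - 2)*(x + 1)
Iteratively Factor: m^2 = (m)*(m)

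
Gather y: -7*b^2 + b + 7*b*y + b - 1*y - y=-7*b^2 + 2*b + y*(7*b - 2)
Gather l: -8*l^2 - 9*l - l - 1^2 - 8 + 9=-8*l^2 - 10*l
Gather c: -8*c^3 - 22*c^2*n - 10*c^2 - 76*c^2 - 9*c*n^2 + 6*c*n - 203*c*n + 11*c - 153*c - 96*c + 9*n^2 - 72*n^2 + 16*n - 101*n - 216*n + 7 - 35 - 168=-8*c^3 + c^2*(-22*n - 86) + c*(-9*n^2 - 197*n - 238) - 63*n^2 - 301*n - 196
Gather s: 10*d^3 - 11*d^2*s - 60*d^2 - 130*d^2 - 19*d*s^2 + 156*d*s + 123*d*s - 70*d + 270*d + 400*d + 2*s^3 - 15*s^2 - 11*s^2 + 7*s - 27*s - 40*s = 10*d^3 - 190*d^2 + 600*d + 2*s^3 + s^2*(-19*d - 26) + s*(-11*d^2 + 279*d - 60)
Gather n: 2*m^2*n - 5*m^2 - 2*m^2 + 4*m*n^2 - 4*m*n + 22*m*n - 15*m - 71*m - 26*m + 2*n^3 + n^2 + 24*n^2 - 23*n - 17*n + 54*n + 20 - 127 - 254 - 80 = -7*m^2 - 112*m + 2*n^3 + n^2*(4*m + 25) + n*(2*m^2 + 18*m + 14) - 441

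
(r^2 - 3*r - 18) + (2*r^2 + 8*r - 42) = 3*r^2 + 5*r - 60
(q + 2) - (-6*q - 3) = 7*q + 5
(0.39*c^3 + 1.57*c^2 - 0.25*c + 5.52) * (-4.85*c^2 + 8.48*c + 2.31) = -1.8915*c^5 - 4.3073*c^4 + 15.427*c^3 - 25.2653*c^2 + 46.2321*c + 12.7512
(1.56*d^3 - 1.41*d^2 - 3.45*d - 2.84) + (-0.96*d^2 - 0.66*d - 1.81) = 1.56*d^3 - 2.37*d^2 - 4.11*d - 4.65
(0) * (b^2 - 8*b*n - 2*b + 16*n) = 0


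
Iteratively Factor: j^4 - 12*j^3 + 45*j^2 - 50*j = (j - 2)*(j^3 - 10*j^2 + 25*j) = (j - 5)*(j - 2)*(j^2 - 5*j) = j*(j - 5)*(j - 2)*(j - 5)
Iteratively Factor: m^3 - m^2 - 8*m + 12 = (m - 2)*(m^2 + m - 6) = (m - 2)*(m + 3)*(m - 2)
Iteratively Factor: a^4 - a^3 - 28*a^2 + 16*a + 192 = (a - 4)*(a^3 + 3*a^2 - 16*a - 48) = (a - 4)*(a + 3)*(a^2 - 16) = (a - 4)^2*(a + 3)*(a + 4)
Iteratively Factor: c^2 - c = (c)*(c - 1)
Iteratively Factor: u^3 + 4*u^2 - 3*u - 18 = (u - 2)*(u^2 + 6*u + 9) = (u - 2)*(u + 3)*(u + 3)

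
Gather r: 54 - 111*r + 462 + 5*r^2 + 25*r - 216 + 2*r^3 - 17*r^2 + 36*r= 2*r^3 - 12*r^2 - 50*r + 300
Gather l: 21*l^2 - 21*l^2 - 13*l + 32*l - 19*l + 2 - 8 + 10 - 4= 0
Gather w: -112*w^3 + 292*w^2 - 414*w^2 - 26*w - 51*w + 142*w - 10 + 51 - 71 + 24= -112*w^3 - 122*w^2 + 65*w - 6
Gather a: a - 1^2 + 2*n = a + 2*n - 1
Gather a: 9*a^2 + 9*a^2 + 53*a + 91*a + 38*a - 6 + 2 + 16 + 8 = 18*a^2 + 182*a + 20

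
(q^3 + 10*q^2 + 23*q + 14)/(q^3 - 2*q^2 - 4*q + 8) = (q^2 + 8*q + 7)/(q^2 - 4*q + 4)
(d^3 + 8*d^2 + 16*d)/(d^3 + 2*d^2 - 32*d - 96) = d/(d - 6)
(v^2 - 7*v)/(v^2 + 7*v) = (v - 7)/(v + 7)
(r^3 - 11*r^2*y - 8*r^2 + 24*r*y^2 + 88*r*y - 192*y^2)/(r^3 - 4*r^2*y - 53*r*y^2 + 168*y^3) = (r - 8)/(r + 7*y)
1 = 1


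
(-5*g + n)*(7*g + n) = -35*g^2 + 2*g*n + n^2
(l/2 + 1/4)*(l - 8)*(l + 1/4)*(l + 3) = l^4/2 - 17*l^3/8 - 221*l^2/16 - 149*l/16 - 3/2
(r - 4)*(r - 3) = r^2 - 7*r + 12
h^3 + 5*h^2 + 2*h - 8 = (h - 1)*(h + 2)*(h + 4)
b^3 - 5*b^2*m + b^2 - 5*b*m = b*(b + 1)*(b - 5*m)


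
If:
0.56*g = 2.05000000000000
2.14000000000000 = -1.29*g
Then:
No Solution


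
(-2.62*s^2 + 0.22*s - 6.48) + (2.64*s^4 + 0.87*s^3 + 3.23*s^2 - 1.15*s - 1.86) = 2.64*s^4 + 0.87*s^3 + 0.61*s^2 - 0.93*s - 8.34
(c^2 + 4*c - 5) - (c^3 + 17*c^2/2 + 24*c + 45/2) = -c^3 - 15*c^2/2 - 20*c - 55/2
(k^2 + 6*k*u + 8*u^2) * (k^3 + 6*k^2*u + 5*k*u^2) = k^5 + 12*k^4*u + 49*k^3*u^2 + 78*k^2*u^3 + 40*k*u^4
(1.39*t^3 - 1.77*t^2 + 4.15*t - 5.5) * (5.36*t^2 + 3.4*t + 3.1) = 7.4504*t^5 - 4.7612*t^4 + 20.535*t^3 - 20.857*t^2 - 5.835*t - 17.05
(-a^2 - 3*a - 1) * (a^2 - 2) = -a^4 - 3*a^3 + a^2 + 6*a + 2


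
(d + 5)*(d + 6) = d^2 + 11*d + 30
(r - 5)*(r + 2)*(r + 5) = r^3 + 2*r^2 - 25*r - 50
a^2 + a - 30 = (a - 5)*(a + 6)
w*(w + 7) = w^2 + 7*w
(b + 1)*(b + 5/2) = b^2 + 7*b/2 + 5/2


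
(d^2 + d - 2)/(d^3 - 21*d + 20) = (d + 2)/(d^2 + d - 20)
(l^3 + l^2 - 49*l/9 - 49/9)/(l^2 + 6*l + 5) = (l^2 - 49/9)/(l + 5)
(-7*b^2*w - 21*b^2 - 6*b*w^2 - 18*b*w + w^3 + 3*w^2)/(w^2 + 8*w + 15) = (-7*b^2 - 6*b*w + w^2)/(w + 5)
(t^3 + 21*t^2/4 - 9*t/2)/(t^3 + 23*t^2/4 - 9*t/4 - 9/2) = t*(4*t - 3)/(4*t^2 - t - 3)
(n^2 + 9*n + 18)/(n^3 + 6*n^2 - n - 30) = (n + 6)/(n^2 + 3*n - 10)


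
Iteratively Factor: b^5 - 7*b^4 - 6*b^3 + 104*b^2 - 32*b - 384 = (b + 2)*(b^4 - 9*b^3 + 12*b^2 + 80*b - 192) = (b + 2)*(b + 3)*(b^3 - 12*b^2 + 48*b - 64) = (b - 4)*(b + 2)*(b + 3)*(b^2 - 8*b + 16) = (b - 4)^2*(b + 2)*(b + 3)*(b - 4)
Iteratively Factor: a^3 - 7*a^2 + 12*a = (a - 3)*(a^2 - 4*a) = (a - 4)*(a - 3)*(a)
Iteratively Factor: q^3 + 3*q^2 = (q)*(q^2 + 3*q) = q*(q + 3)*(q)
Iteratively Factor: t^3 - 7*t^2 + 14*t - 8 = (t - 1)*(t^2 - 6*t + 8) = (t - 4)*(t - 1)*(t - 2)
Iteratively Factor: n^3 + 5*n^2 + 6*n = (n + 2)*(n^2 + 3*n) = n*(n + 2)*(n + 3)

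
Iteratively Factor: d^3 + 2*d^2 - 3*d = (d)*(d^2 + 2*d - 3) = d*(d + 3)*(d - 1)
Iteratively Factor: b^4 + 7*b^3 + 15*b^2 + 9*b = (b)*(b^3 + 7*b^2 + 15*b + 9) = b*(b + 3)*(b^2 + 4*b + 3) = b*(b + 1)*(b + 3)*(b + 3)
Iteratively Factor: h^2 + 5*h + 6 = (h + 2)*(h + 3)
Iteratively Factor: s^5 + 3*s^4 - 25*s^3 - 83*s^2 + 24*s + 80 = (s - 1)*(s^4 + 4*s^3 - 21*s^2 - 104*s - 80) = (s - 1)*(s + 1)*(s^3 + 3*s^2 - 24*s - 80) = (s - 5)*(s - 1)*(s + 1)*(s^2 + 8*s + 16) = (s - 5)*(s - 1)*(s + 1)*(s + 4)*(s + 4)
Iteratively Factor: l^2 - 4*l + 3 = (l - 3)*(l - 1)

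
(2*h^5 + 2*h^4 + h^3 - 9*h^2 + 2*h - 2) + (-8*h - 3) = 2*h^5 + 2*h^4 + h^3 - 9*h^2 - 6*h - 5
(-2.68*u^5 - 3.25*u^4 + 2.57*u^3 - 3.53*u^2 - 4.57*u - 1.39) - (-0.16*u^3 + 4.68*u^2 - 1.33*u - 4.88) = -2.68*u^5 - 3.25*u^4 + 2.73*u^3 - 8.21*u^2 - 3.24*u + 3.49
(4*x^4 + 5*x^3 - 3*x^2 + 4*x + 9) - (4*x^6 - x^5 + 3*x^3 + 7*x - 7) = -4*x^6 + x^5 + 4*x^4 + 2*x^3 - 3*x^2 - 3*x + 16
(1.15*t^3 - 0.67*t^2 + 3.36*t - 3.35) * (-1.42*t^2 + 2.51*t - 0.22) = -1.633*t^5 + 3.8379*t^4 - 6.7059*t^3 + 13.338*t^2 - 9.1477*t + 0.737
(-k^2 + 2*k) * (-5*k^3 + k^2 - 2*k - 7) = 5*k^5 - 11*k^4 + 4*k^3 + 3*k^2 - 14*k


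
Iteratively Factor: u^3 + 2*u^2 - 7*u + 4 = (u - 1)*(u^2 + 3*u - 4) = (u - 1)^2*(u + 4)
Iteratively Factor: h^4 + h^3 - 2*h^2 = (h)*(h^3 + h^2 - 2*h) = h^2*(h^2 + h - 2) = h^2*(h - 1)*(h + 2)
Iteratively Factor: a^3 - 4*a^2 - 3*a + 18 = (a - 3)*(a^2 - a - 6) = (a - 3)^2*(a + 2)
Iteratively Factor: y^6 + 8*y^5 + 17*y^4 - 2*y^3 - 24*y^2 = (y)*(y^5 + 8*y^4 + 17*y^3 - 2*y^2 - 24*y) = y*(y + 2)*(y^4 + 6*y^3 + 5*y^2 - 12*y) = y*(y - 1)*(y + 2)*(y^3 + 7*y^2 + 12*y) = y^2*(y - 1)*(y + 2)*(y^2 + 7*y + 12) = y^2*(y - 1)*(y + 2)*(y + 4)*(y + 3)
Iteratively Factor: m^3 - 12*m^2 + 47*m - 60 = (m - 3)*(m^2 - 9*m + 20) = (m - 4)*(m - 3)*(m - 5)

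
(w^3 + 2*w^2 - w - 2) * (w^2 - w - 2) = w^5 + w^4 - 5*w^3 - 5*w^2 + 4*w + 4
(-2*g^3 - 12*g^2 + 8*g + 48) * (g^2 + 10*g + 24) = -2*g^5 - 32*g^4 - 160*g^3 - 160*g^2 + 672*g + 1152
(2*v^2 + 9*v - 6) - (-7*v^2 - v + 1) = 9*v^2 + 10*v - 7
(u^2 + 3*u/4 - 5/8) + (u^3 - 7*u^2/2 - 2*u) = u^3 - 5*u^2/2 - 5*u/4 - 5/8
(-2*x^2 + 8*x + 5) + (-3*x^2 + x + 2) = -5*x^2 + 9*x + 7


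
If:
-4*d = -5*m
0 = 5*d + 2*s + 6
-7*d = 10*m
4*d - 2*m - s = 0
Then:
No Solution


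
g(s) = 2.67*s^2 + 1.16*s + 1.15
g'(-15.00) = -78.94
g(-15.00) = 584.50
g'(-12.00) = -62.92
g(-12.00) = 371.71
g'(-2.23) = -10.75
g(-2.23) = 11.84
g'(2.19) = 12.85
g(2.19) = 16.50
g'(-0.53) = -1.67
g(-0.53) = 1.29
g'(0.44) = 3.51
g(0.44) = 2.18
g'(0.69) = 4.84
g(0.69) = 3.22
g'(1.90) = 11.31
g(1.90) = 12.99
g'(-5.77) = -29.65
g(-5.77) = 83.35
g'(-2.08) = -9.95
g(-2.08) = 10.29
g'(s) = 5.34*s + 1.16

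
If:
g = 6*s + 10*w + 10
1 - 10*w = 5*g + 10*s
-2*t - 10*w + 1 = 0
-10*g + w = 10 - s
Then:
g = -33/35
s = 583/140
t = 517/28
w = -503/140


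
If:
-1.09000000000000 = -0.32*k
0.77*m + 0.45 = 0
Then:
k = 3.41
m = -0.58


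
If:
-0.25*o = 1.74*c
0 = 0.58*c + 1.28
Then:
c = -2.21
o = 15.36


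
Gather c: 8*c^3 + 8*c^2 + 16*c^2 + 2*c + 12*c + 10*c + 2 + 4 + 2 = 8*c^3 + 24*c^2 + 24*c + 8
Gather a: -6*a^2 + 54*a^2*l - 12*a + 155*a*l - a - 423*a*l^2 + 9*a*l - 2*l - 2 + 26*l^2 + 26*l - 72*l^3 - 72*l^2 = a^2*(54*l - 6) + a*(-423*l^2 + 164*l - 13) - 72*l^3 - 46*l^2 + 24*l - 2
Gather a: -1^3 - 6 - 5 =-12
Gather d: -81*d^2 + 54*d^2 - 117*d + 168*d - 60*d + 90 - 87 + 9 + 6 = -27*d^2 - 9*d + 18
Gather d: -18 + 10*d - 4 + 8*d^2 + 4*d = 8*d^2 + 14*d - 22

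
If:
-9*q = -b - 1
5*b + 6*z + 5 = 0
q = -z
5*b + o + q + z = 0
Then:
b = -1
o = 5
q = 0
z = 0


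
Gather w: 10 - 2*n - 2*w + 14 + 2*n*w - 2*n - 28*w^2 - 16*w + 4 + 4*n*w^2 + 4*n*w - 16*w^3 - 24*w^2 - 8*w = -4*n - 16*w^3 + w^2*(4*n - 52) + w*(6*n - 26) + 28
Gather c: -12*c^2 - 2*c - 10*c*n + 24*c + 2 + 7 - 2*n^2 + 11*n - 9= -12*c^2 + c*(22 - 10*n) - 2*n^2 + 11*n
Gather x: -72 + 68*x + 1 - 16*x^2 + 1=-16*x^2 + 68*x - 70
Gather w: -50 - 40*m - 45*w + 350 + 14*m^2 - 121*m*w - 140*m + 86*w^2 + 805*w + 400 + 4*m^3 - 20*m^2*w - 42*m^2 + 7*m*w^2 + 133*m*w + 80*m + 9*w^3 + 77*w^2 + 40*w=4*m^3 - 28*m^2 - 100*m + 9*w^3 + w^2*(7*m + 163) + w*(-20*m^2 + 12*m + 800) + 700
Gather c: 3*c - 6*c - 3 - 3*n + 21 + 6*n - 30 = -3*c + 3*n - 12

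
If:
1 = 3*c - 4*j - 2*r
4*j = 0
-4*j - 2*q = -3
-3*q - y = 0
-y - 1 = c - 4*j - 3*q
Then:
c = 8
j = 0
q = 3/2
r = 23/2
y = -9/2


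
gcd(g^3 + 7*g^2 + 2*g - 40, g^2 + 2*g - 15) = g + 5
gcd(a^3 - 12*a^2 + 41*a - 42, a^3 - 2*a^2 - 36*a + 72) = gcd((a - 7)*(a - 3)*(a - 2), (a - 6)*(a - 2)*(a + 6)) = a - 2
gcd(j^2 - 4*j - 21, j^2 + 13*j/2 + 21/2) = j + 3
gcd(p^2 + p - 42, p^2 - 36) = p - 6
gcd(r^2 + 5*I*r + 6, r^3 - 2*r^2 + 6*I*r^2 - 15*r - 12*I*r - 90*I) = r + 6*I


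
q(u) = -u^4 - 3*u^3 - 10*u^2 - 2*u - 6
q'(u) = -4*u^3 - 9*u^2 - 20*u - 2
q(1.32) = -36.00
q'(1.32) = -53.28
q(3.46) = -400.22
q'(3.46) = -344.63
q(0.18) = -6.70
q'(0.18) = -5.91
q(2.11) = -102.74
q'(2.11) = -121.84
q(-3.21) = -109.57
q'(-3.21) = 101.77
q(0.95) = -20.31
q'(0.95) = -32.55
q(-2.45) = -53.04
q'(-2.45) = 51.80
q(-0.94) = -11.24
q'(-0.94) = 12.17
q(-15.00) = -42726.00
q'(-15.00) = 11773.00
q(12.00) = -27390.00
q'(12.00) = -8450.00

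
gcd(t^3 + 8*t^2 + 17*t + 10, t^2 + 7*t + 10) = t^2 + 7*t + 10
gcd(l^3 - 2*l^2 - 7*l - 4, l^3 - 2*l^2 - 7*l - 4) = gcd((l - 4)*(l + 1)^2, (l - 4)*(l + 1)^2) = l^3 - 2*l^2 - 7*l - 4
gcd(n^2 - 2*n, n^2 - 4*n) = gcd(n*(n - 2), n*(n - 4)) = n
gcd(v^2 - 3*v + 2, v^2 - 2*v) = v - 2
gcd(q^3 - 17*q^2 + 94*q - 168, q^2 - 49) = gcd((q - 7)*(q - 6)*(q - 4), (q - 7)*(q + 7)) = q - 7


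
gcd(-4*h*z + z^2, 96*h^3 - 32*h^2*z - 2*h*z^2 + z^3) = -4*h + z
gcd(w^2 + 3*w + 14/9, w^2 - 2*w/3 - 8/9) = w + 2/3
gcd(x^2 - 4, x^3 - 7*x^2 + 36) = x + 2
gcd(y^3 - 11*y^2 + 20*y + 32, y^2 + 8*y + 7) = y + 1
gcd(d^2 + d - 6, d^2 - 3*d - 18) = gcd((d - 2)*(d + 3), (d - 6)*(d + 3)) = d + 3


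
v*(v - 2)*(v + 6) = v^3 + 4*v^2 - 12*v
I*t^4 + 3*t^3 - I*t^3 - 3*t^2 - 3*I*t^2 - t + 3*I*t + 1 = (t - 1)*(t - I)^2*(I*t + 1)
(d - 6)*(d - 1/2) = d^2 - 13*d/2 + 3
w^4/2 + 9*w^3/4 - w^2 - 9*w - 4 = (w/2 + 1)*(w - 2)*(w + 1/2)*(w + 4)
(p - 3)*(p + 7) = p^2 + 4*p - 21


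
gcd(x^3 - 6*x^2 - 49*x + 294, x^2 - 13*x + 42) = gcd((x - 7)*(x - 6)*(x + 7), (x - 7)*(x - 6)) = x^2 - 13*x + 42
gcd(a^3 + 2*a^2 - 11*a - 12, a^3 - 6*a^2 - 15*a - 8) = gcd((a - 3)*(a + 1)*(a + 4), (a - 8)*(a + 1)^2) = a + 1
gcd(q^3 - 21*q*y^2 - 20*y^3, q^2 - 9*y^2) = 1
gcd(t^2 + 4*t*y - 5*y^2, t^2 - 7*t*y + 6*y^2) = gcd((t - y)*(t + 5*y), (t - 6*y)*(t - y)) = -t + y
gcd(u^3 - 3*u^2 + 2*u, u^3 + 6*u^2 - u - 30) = u - 2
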